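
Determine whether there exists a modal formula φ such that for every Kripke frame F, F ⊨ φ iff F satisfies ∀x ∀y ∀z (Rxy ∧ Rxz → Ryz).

Definable; ◇q → □◇q defines it

The condition is the Euclidean property. A defining modal formula is ◇q → □◇q.
Suppose ◇q→□◇q is valid. Take Rxy, Rxz and set V(q)={y}. Then ◇q at x, so □◇q at x, so ◇q at z, so some w with Rzw has q; w=y, i.e. Rzy. By symmetry of the argument, Ryz.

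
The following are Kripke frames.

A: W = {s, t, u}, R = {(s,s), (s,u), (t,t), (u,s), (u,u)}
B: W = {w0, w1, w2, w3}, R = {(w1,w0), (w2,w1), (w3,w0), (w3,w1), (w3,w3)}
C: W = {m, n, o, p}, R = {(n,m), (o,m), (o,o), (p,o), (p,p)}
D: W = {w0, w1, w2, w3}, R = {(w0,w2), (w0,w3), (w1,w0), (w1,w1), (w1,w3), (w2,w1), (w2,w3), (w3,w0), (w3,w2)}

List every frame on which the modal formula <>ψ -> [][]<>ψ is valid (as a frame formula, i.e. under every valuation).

A

The schema corresponds to a generalized confluence (Geach) condition: forall x forall y forall z ((xRy & x R^2 z) -> exists w (y = w & zRw)).
A: satisfies the condition.
B: fails — w2Rw1, w2R²w0 but no w with w1=w and w0Rw.
C: fails — oRm, oR²m but no w with m=w and mRw.
D: fails — w0Rw2, w0R²w1 but no w with w2=w and w1Rw.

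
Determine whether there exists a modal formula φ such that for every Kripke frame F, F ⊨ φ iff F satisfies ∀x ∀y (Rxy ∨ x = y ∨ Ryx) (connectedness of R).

Not modally definable

Modal frame validity is preserved under disjoint unions.
Take 2 disjoint single-world reflexive frames: each is trivially connected, but their disjoint union has 2 worlds with no edge between distinct components, so it is not connected.
So no modal formula (or set of formulas) defines exactly the connected frames.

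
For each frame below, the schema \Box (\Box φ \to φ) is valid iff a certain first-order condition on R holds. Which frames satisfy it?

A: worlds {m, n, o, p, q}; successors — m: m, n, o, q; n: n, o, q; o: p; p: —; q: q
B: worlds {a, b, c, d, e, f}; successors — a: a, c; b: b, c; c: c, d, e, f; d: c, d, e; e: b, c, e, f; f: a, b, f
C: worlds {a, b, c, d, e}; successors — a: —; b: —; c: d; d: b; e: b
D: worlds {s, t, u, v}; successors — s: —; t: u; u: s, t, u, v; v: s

The schema corresponds to shift-reflexivity: \forall x \forall y (Rxy \to Ryy).
A: fails — Rop but not Rpp.
B: holds.
C: fails — Rdb but not Rbb.
D: fails — Ruv but not Rvv.
Valid on: B.

B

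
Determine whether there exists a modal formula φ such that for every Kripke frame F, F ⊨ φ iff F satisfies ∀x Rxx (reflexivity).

Definable; □p → p defines it

This is a Sahlqvist condition; the T axiom □p → p defines it.
Suppose □p→p is valid. At any x set V(p)={w : Rxw}. Then □p holds at x, so p holds at x, i.e. Rxx.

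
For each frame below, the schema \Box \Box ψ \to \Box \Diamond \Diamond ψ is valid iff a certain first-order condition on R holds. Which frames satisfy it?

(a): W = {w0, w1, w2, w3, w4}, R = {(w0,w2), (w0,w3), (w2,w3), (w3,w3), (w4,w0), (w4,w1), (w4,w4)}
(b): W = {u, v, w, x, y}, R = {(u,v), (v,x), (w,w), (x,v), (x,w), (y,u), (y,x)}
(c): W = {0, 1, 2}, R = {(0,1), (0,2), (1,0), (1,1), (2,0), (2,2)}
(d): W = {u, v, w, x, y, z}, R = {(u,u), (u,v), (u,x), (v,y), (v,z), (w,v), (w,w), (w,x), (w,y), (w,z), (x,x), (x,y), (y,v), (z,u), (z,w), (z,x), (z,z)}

(c), (d)

Frame correspondent (Sahlqvist): \forall x \forall z (xRz \to \exists w (x R^2 w \wedge z R^2 w)) — i.e. a generalized confluence (Geach) condition.
(a): fails — w4Rw1 but no w with w4R²w and w1R²w.
(b): fails — uRv but no t with uR²t and vR²t.
(c): satisfies the condition.
(d): satisfies the condition.
Valid on: (c), (d).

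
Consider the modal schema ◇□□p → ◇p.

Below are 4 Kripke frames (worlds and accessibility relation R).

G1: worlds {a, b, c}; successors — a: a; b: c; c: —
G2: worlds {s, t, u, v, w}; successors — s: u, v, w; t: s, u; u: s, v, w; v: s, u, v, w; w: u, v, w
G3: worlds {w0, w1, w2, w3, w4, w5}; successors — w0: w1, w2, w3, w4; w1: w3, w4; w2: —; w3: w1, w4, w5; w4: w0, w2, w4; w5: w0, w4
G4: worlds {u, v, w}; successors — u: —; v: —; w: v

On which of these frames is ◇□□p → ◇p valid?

The schema corresponds to a generalized confluence (Geach) condition: ∀x ∀y (xRy → ∃w (yR²w ∧ xRw)).
G1: fails — bRc but no w with cR²w and bRw.
G2: ✓.
G3: fails — w0Rw2 but no w with w2R²w and w0Rw.
G4: fails — wRv but no t with vR²t and wRt.
Valid on: G2.

G2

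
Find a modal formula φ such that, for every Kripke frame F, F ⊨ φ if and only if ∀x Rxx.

The condition is reflexivity. The T schema □q → q defines it.
Suppose □q→q is valid. At any x set V(q)={w : Rxw}. Then □q holds at x, so q holds at x, i.e. Rxx.

□q → q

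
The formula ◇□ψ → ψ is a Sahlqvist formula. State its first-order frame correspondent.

Symmetry

Equivalently (dual form): ψ → □◇ψ.
Suppose ψ→□◇ψ is valid. Take Rxy and set V(ψ)={x}. Then ψ at x, so □◇ψ at x, so ◇ψ at y, so some z with Ryz has ψ; z=x, i.e. Ryx.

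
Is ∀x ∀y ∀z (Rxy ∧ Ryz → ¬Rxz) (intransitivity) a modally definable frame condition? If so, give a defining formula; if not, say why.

No

Modal frame validity is preserved under surjective bounded morphisms.
The 7-cycle (worlds a,b,c,d,e,f,g with a→b→c→d→e→f→g→a) is intransitive. Mapping every world to a single reflexive point • is a surjective bounded morphism; the reflexive point is not intransitive (R••∧R•• but R••).
So no modal formula (or set of formulas) defines exactly the intransitive frames.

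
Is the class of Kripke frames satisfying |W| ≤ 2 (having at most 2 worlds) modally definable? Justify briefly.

Not modally definable

If a class were modally definable it would be closed under disjoint unions (Goldblatt–Thomason).
Any modal formula valid on each of 3 disjoint one-world frames is valid on their disjoint union (validity is preserved under disjoint unions). Each one-world frame has |W|=1≤2, but the union has |W|=3.
So the class is not modally definable.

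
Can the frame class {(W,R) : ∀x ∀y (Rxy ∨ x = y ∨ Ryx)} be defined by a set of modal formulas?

Modal frame validity is preserved under disjoint unions.
Take 2 disjoint single-world reflexive frames: each is trivially connected, but their disjoint union has 2 worlds with no edge between distinct components, so it is not connected.
So no modal formula (or set of formulas) defines exactly the connected frames.

No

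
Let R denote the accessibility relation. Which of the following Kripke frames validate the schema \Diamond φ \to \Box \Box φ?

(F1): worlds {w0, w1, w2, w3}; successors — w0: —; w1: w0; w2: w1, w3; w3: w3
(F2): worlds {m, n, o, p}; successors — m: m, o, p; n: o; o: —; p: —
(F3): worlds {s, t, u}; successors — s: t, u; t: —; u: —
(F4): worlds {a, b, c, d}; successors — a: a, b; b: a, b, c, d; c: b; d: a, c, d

(F3)

This is the axiom for a generalized confluence (Geach) condition; its first-order frame correspondent is \forall x \forall y \forall z ((xRy \wedge x R^2 z) \to \exists w (y = w \wedge z = w)).
(F1): fails — w2Rw1, w2R²w0 but w1 ≠ w0.
(F2): fails — mRm, mR²o but m ≠ o.
(F3): holds.
(F4): fails — aRa, aR²b but a ≠ b.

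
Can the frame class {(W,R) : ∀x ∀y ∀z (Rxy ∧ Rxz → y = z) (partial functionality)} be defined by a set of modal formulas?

The condition is partial functionality. A defining modal formula is ◇r → □r.

Definable; ◇r → □r defines it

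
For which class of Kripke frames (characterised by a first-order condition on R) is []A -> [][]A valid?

transitivity

Suppose □A→□□A is valid. Take Rxy, Ryz and set V(A)={w : Rxw}. Then □A at x, so □□A at x, so □A at y, so A at z, i.e. Rxz.
Conversely, on a frame with transitivity the schema holds at every world under every valuation.
So the correspondent is transitivity.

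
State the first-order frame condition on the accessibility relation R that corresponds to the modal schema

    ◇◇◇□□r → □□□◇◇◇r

This is a Sahlqvist (Geach-type) schema ◇^3□^2r → □^3◇^3r.
Minimal-valuation argument: fix x; take any y with xR^3y and any z with xR^3z. Set V(r) to the set of worlds R-reachable from y in exactly 2 steps. Then □^2r holds at y, so the antecedent holds at x; validity forces ◇^3r at z, giving a w with zR^3w and yR^2w.
First-order correspondent: ∀x ∀y ∀z ((xR³y ∧ xR³z) → ∃w (yR²w ∧ zR³w)).

∀x ∀y ∀z ((xR³y ∧ xR³z) → ∃w (yR²w ∧ zR³w))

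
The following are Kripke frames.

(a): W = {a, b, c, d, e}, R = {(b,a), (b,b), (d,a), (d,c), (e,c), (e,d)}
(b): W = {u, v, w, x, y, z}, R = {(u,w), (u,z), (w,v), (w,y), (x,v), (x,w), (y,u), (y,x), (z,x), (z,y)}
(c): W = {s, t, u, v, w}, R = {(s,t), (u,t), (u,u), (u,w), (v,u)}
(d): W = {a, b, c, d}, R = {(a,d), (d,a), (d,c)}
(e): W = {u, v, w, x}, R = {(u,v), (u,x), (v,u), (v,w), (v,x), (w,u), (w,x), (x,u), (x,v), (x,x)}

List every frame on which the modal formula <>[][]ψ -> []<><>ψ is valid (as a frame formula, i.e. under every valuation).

The schema corresponds to a generalized confluence (Geach) condition: forall x forall y forall z ((xRy & xRz) -> exists w (y R^2 w & z R^2 w)).
(a): fails — bRa, bRa but no w with aR²w and aR²w.
(b): fails — wRv, wRv but no t with vR²t and vR²t.
(c): fails — sRt, sRt but no w* with tR²w* and tR²w*.
(d): fails — dRa, dRc but no w with aR²w and cR²w.
(e): satisfies the condition.
Valid on: (e).

(e)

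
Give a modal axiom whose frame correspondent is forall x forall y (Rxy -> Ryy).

This is shift-reflexivity; the standard corresponding axiom is T□: □(□q → q).
Suppose □(□q→q) is valid. Take Rxy and set V(q)={w : Ryw}. Then at y, □q holds; since □(□q→q) at x, □q→q at y, so q at y, i.e. Ryy.

□(□q → q)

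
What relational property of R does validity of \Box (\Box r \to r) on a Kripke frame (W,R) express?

This schema is the T□ axiom.
Its frame correspondent is shift-reflexivity — \forall x \forall y (Rxy \to Ryy).

Shift-reflexivity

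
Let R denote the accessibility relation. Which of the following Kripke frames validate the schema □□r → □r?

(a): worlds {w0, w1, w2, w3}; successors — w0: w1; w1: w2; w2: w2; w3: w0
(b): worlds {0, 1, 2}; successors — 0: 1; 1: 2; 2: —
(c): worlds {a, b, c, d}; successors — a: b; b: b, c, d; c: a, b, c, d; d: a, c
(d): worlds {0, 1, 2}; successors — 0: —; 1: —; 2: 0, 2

This is the axiom for density; its first-order frame correspondent is ∀x ∀y (Rxy → ∃z (Rxz ∧ Rzy)).
(a): fails — Rw0w1 but no z with Rw0z and Rzw1.
(b): fails — R12 but no z with R1z and Rz2.
(c): ✓.
(d): ✓.

(c), (d)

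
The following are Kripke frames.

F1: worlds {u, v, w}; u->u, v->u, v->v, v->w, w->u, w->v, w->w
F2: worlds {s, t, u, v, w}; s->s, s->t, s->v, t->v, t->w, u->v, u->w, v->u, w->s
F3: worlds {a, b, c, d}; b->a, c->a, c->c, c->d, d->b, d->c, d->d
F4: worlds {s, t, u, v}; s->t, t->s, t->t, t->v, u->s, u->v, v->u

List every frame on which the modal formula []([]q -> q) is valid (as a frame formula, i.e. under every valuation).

F1

The schema corresponds to shift-reflexivity: forall x forall y (Rxy -> Ryy).
F1: condition met.
F2: fails — Ruv but not Rvv.
F3: fails — Rba but not Raa.
F4: fails — Ruv but not Rvv.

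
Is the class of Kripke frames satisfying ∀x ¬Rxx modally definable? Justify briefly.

Modal frame validity is preserved under surjective bounded morphisms.
The 5-cycle (worlds 0,1,2,3,4 with 0→1→2→3→4→0) is irreflexive, and the map sending every world to a single reflexive point • is a surjective bounded morphism (forth: every edge maps to (•,•); back: every world has a successor). So any modal formula valid on the 5-cycle is also valid on the reflexive point, which is not irreflexive.
So the class is not modally definable.

Not definable by any modal formula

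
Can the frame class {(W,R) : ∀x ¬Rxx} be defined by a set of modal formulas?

If a class were modally definable it would be closed under surjective bounded morphisms (Goldblatt–Thomason).
The 2-cycle (worlds 0,1 with 0→1→0) is irreflexive, and the map sending every world to a single reflexive point • is a surjective bounded morphism (forth: every edge maps to (•,•); back: every world has a successor). So any modal formula valid on the 2-cycle is also valid on the reflexive point, which is not irreflexive.
Hence irreflexivity is not modally definable.

Not modally definable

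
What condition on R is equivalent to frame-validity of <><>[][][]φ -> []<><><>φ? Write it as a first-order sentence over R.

forall x forall y forall z ((x R^2 y & xRz) -> exists w (y R^3 w & z R^3 w))

This is a Sahlqvist (Geach-type) schema ◇^2□^3φ → □^1◇^3φ.
Minimal-valuation argument: fix x; take any y with xR^2y and any z with xR^1z. Set V(φ) to the set of worlds R-reachable from y in exactly 3 steps. Then □^3φ holds at y, so the antecedent holds at x; validity forces ◇^3φ at z, giving a w with zR^3w and yR^3w.
First-order correspondent: forall x forall y forall z ((x R^2 y & xRz) -> exists w (y R^3 w & z R^3 w)).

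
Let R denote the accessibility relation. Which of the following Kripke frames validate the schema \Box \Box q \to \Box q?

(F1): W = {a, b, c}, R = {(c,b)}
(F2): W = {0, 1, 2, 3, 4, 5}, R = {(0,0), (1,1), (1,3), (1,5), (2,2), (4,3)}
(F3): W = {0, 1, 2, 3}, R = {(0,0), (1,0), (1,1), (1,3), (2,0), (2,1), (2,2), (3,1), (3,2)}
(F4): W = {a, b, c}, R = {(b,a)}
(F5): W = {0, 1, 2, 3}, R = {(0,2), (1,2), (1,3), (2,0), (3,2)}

(F3)

Frame correspondent (Sahlqvist): \forall x \forall y (Rxy \to \exists z (Rxz \wedge Rzy)) — i.e. density.
(F1): fails — Rcb but no z with Rcz and Rzb.
(F2): fails — R43 but no z with R4z and Rz3.
(F3): satisfies the condition.
(F4): fails — Rba but no z with Rbz and Rza.
(F5): fails — R32 but no z with R3z and Rz2.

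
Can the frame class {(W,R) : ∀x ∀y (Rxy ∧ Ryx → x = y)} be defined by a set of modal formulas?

Modal frame validity is preserved under surjective bounded morphisms.
The 4-cycle (worlds s,t,u,v with s→t→u→v→s) is antisymmetric. Sending even-indexed worlds to a and odd-indexed worlds to b is a surjective bounded morphism onto the two-world frame with a↔b, which is not antisymmetric.
So the class is not modally definable.

No — not modally definable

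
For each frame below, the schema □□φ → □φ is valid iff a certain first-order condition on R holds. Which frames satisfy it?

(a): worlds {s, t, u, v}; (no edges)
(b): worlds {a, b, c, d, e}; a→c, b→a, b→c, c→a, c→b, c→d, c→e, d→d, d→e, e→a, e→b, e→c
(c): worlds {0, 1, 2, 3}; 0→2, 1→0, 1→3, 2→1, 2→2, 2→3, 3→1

(a)

Frame correspondent (Sahlqvist): ∀x ∀y (Rxy → ∃z (Rxz ∧ Rzy)) — i.e. density.
(a): satisfies the condition.
(b): fails — Rac but no z with Raz and Rzc.
(c): fails — R10 but no z with R1z and Rz0.
Valid on: (a).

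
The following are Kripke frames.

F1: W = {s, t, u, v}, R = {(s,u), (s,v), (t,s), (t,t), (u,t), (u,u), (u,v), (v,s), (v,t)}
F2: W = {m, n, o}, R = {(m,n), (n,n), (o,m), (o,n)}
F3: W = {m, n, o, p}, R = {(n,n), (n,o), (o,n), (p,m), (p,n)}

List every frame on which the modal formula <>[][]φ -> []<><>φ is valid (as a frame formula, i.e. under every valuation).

F1, F2

The schema corresponds to a generalized confluence (Geach) condition: forall x forall y forall z ((xRy & xRz) -> exists w (y R^2 w & z R^2 w)).
F1: condition met.
F2: condition met.
F3: fails — pRm, pRm but no w with mR²w and mR²w.
Valid on: F1, F2.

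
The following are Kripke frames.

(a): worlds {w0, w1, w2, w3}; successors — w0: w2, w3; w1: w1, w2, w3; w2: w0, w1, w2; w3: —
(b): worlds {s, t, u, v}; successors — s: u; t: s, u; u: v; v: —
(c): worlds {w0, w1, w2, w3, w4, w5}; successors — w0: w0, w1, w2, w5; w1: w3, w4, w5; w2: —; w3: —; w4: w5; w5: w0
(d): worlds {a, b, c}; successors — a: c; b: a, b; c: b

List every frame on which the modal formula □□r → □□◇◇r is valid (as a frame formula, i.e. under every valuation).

Frame correspondent (Sahlqvist): ∀x ∀z (xR²z → ∃w (xR²w ∧ zR²w)) — i.e. a generalized confluence (Geach) condition.
(a): fails — w1R²w3 but no w with w1R²w and w3R²w.
(b): fails — sR²v but no w with sR²w and vR²w.
(c): fails — w0R²w2 but no w with w0R²w and w2R²w.
(d): condition met.
Valid on: (d).

(d)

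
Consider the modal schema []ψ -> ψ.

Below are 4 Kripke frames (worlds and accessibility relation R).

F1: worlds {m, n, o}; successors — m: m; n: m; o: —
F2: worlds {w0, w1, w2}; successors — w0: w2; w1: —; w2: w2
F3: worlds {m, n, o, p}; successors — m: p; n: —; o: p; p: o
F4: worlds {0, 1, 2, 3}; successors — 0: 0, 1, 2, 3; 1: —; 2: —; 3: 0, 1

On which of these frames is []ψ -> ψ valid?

none

This is the axiom for reflexivity; its first-order frame correspondent is forall x Rxx.
F1: fails — world n does not see itself.
F2: fails — world w0 does not see itself.
F3: fails — world m does not see itself.
F4: fails — world 1 does not see itself.
Valid on no frame.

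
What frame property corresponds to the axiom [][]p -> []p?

This schema is the C4 axiom.
Its frame correspondent is density — forall x forall y (Rxy -> exists z (Rxz & Rzy)).

Density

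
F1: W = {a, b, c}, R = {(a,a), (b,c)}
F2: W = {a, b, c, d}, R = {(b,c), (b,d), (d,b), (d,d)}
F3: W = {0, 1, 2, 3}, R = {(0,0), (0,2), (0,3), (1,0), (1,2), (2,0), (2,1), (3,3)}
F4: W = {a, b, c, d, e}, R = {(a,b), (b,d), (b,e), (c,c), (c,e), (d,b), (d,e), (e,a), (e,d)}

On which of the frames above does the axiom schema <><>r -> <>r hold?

Frame correspondent (Sahlqvist): forall x forall y forall z (Rxy & Ryz -> Rxz) — i.e. transitivity.
F1: condition met.
F2: fails — Rdb and Rbc but not Rdc.
F3: fails — R10 and R03 but not R13.
F4: fails — Rea and Rab but not Reb.
Valid on: F1.

F1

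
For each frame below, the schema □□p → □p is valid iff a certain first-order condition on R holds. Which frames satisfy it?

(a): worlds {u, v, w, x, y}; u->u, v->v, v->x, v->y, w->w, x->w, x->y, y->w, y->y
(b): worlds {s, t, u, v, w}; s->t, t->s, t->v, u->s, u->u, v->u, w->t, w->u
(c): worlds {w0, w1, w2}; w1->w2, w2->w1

Frame correspondent (Sahlqvist): ∀x ∀y (Rxy → ∃z (Rxz ∧ Rzy)) — i.e. density.
(a): ✓.
(b): fails — Rwt but no z with Rwz and Rzt.
(c): fails — Rw1w2 but no z with Rw1z and Rzw2.

(a)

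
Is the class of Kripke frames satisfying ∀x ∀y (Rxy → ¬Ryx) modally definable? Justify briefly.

Any modally definable frame class is closed under surjective bounded morphisms.
The 5-cycle (worlds 0,1,2,3,4 with 0→1→2→3→4→0) is asymmetric. Mapping every world to a single reflexive point • is a surjective bounded morphism, and the reflexive point is not asymmetric (R•• but asymmetry requires ¬R••).
So no modal formula (or set of formulas) defines exactly the asymmetric frames.

Not definable by any modal formula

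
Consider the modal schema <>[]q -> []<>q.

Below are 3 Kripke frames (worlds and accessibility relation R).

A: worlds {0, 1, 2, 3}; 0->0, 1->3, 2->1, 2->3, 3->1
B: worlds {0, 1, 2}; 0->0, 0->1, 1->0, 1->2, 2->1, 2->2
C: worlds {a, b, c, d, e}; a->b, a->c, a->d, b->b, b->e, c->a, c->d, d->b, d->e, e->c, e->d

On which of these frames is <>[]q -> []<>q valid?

B

The schema corresponds to convergence: forall x forall y forall z (Rxy & Rxz -> exists w (Ryw & Rzw)).
A: fails — R23 and R21 but 3 and 1 have no common successor.
B: condition met.
C: fails — Rab and Rac but b and c have no common successor.
Valid on: B.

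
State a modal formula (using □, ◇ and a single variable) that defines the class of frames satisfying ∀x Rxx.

A defining formula is □q → q (the T axiom).

□q → q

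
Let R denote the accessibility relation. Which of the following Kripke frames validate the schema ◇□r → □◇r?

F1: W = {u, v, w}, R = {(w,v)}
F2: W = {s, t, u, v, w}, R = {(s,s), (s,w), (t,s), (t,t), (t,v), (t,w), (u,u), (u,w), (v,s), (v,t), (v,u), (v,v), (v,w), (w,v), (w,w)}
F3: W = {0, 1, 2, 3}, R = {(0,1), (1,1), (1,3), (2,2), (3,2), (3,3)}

This is the axiom for convergence; its first-order frame correspondent is ∀x ∀y ∀z (Rxy ∧ Rxz → ∃w (Ryw ∧ Rzw)).
F1: fails — Rwv and Rwv but v and v have no common successor.
F2: condition met.
F3: condition met.

F2, F3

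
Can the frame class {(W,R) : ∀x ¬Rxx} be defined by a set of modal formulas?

No — not modally definable

If a class were modally definable it would be closed under surjective bounded morphisms (Goldblatt–Thomason).
The 4-cycle (worlds s,t,u,v with s→t→u→v→s) is irreflexive, and the map sending every world to a single reflexive point • is a surjective bounded morphism (forth: every edge maps to (•,•); back: every world has a successor). So any modal formula valid on the 4-cycle is also valid on the reflexive point, which is not irreflexive.
Hence irreflexivity is not modally definable.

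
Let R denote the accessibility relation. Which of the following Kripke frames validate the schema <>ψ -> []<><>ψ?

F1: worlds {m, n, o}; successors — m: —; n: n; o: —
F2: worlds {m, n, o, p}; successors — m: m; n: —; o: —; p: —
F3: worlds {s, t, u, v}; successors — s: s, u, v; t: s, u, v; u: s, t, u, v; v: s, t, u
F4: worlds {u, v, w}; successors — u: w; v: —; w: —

This is the axiom for a generalized confluence (Geach) condition; its first-order frame correspondent is forall x forall y forall z ((xRy & xRz) -> exists w (y = w & z R^2 w)).
F1: satisfies the condition.
F2: satisfies the condition.
F3: satisfies the condition.
F4: fails — uRw, uRw but no t with w=t and wR²t.

F1, F2, F3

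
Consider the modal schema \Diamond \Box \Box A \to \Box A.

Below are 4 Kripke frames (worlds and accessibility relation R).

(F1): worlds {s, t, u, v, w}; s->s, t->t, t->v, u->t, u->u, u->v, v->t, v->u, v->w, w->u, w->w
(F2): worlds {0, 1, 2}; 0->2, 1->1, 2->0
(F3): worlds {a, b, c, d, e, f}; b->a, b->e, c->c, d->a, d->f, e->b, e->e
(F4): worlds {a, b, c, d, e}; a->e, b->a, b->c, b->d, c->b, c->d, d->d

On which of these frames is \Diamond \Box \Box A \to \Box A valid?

Frame correspondent (Sahlqvist): \forall x \forall y \forall z ((xRy \wedge xRz) \to \exists w (y R^2 w \wedge z = w)) — i.e. a generalized confluence (Geach) condition.
(F1): ✓.
(F2): ✓.
(F3): fails — bRa, bRa but no w with aR²w and a=w.
(F4): fails — aRe, aRe but no w with eR²w and e=w.

(F1), (F2)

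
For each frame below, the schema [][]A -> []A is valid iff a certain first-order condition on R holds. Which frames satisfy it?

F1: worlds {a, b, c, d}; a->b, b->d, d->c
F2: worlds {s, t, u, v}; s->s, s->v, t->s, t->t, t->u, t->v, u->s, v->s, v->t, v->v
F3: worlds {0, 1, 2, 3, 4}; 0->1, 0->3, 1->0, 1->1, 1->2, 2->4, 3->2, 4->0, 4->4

F2

Frame correspondent (Sahlqvist): forall x forall y (Rxy -> exists z (Rxz & Rzy)) — i.e. density.
F1: fails — Rab but no z with Raz and Rzb.
F2: condition met.
F3: fails — R32 but no z with R3z and Rz2.
Valid on: F2.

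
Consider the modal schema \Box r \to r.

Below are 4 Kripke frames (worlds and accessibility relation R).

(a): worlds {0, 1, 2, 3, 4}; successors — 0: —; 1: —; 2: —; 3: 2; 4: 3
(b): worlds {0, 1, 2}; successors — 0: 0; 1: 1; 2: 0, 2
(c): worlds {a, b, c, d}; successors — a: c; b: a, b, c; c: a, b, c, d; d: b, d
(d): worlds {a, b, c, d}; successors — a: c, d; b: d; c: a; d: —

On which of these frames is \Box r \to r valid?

Frame correspondent (Sahlqvist): \forall x Rxx — i.e. reflexivity.
(a): fails — world 0 does not see itself.
(b): condition met.
(c): fails — world a does not see itself.
(d): fails — world a does not see itself.
Valid on: (b).

(b)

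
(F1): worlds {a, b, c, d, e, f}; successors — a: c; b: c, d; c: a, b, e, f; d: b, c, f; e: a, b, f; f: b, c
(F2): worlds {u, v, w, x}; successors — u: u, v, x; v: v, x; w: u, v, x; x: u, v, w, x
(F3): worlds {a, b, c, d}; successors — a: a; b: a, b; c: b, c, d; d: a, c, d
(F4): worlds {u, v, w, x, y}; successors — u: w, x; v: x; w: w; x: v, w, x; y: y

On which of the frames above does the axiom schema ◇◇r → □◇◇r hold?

This is the axiom for a generalized confluence (Geach) condition; its first-order frame correspondent is ∀x ∀y ∀z ((xR²y ∧ xRz) → ∃w (y = w ∧ zR²w)).
(F1): fails — aR²e, aRc but no w with e=w and cR²w.
(F2): holds.
(F3): fails — bR²b, bRa but no w with b=w and aR²w.
(F4): fails — uR²v, uRw but no t with v=t and wR²t.

(F2)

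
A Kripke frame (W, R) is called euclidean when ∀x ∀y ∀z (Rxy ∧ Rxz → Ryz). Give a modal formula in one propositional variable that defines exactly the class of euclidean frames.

◇ψ → □◇ψ

A defining formula is ◇ψ → □◇ψ (the 5 axiom).
Suppose ◇ψ→□◇ψ is valid. Take Rxy, Rxz and set V(ψ)={y}. Then ◇ψ at x, so □◇ψ at x, so ◇ψ at z, so some w with Rzw has ψ; w=y, i.e. Rzy. By symmetry of the argument, Ryz.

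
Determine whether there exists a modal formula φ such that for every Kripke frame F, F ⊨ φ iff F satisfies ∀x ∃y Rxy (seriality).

This is a Sahlqvist condition; the D axiom □p → ◇p defines it.
Suppose □p→◇p is valid. At any x set V(p)=W. Then □p at x, so ◇p at x, so x has a successor.

Definable; □p → ◇p defines it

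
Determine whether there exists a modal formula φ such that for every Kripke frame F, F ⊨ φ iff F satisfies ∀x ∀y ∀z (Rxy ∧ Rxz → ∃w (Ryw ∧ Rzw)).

This is a Sahlqvist condition; the .2 axiom ◇□r → □◇r defines it.

Yes, by ◇□r → □◇r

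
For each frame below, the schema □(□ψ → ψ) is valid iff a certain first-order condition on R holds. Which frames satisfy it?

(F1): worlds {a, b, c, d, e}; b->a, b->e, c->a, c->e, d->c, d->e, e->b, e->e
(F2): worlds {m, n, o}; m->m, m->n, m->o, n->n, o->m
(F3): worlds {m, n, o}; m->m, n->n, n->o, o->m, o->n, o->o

(F3)

The schema corresponds to shift-reflexivity: ∀x ∀y (Rxy → Ryy).
(F1): fails — Reb but not Rbb.
(F2): fails — Rmo but not Roo.
(F3): holds.
Valid on: (F3).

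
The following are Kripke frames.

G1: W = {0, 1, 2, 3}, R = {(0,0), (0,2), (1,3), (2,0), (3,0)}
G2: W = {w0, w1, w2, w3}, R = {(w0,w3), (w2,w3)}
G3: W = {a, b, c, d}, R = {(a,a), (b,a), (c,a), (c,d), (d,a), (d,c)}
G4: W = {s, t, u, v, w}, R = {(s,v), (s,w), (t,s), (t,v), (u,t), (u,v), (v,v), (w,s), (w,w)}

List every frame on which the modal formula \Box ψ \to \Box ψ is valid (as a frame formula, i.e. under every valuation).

The schema corresponds to a generalized confluence (Geach) condition: \forall x \forall z (xRz \to \exists w (xRw \wedge z = w)).
G1: condition met.
G2: condition met.
G3: condition met.
G4: condition met.
Valid on: G1, G2, G3, G4.

G1, G2, G3, G4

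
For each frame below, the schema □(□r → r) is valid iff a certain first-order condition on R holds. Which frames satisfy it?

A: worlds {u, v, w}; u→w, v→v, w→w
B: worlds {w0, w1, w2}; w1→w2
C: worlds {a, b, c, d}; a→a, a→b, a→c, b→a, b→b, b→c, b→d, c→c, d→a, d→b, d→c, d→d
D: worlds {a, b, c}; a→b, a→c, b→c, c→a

Frame correspondent (Sahlqvist): ∀x ∀y (Rxy → Ryy) — i.e. shift-reflexivity.
A: condition met.
B: fails — Rw1w2 but not Rw2w2.
C: condition met.
D: fails — Rac but not Rcc.

A, C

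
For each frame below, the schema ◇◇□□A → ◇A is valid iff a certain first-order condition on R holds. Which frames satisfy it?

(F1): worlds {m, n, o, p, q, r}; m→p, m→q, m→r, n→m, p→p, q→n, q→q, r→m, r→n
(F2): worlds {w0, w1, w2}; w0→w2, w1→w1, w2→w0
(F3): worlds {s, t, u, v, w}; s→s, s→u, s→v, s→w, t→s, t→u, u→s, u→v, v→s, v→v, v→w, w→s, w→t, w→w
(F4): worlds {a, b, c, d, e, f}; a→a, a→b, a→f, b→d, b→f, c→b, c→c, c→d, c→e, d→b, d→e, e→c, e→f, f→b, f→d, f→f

(F3)

Frame correspondent (Sahlqvist): ∀x ∀y (xR²y → ∃w (yR²w ∧ xRw)) — i.e. a generalized confluence (Geach) condition.
(F1): fails — nR²p but no w with pR²w and nRw.
(F2): fails — w0R²w0 but no w with w0R²w and w0Rw.
(F3): satisfies the condition.
(F4): fails — dR²d but no w with dR²w and dRw.
Valid on: (F3).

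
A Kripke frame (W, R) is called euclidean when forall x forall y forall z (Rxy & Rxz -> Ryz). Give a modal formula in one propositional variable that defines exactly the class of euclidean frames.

◇p → □◇p

A defining formula is ◇p → □◇p (the 5 axiom).
Suppose ◇p→□◇p is valid. Take Rxy, Rxz and set V(p)={y}. Then ◇p at x, so □◇p at x, so ◇p at z, so some w with Rzw has p; w=y, i.e. Rzy. By symmetry of the argument, Ryz.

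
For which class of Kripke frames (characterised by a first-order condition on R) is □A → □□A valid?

transitivity: ∀x ∀y ∀z (Rxy ∧ Ryz → Rxz)

This schema is the 4 axiom.
Its frame correspondent is transitivity — ∀x ∀y ∀z (Rxy ∧ Ryz → Rxz).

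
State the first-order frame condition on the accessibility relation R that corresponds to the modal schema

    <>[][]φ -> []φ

This is a Sahlqvist (Geach-type) schema ◇^1□^2φ → □^1◇^0φ.
Minimal-valuation argument: fix x; take any y with xR^1y and any z with xR^1z. Set V(φ) to the set of worlds R-reachable from y in exactly 2 steps. Then □^2φ holds at y, so the antecedent holds at x; validity forces ◇^0φ at z, giving a w with zR^0w and yR^2w.
First-order correspondent: forall x forall y forall z ((xRy & xRz) -> exists w (y R^2 w & z = w)).

forall x forall y forall z ((xRy & xRz) -> exists w (y R^2 w & z = w))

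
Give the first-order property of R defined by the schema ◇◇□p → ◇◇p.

This is a Sahlqvist (Geach-type) schema ◇^2□^1p → □^0◇^2p.
First-order correspondent: ∀x ∀y (xR²y → ∃w (yRw ∧ xR²w)).

∀x ∀y (xR²y → ∃w (yRw ∧ xR²w))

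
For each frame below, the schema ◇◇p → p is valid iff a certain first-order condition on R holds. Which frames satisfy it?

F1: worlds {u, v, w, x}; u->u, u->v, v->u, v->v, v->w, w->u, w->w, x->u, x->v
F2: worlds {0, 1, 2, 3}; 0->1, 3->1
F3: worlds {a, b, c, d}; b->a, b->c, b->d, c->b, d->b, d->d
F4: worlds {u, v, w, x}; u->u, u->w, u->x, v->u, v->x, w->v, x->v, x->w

F2

Frame correspondent (Sahlqvist): ∀x ∀y (xR²y → ∃w (y = w ∧ x = w)) — i.e. a generalized confluence (Geach) condition.
F1: fails — uR²v but v ≠ u.
F2: holds.
F3: fails — bR²d but d ≠ b.
F4: fails — uR²v but v ≠ u.
Valid on: F2.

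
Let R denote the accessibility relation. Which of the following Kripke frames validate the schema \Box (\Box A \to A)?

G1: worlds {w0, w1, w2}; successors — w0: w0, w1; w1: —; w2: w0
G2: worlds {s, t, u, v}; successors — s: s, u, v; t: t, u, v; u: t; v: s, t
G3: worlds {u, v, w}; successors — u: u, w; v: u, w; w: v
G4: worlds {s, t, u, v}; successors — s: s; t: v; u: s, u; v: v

The schema corresponds to shift-reflexivity: \forall x \forall y (Rxy \to Ryy).
G1: fails — Rw0w1 but not Rw1w1.
G2: fails — Rtv but not Rvv.
G3: fails — Ruw but not Rww.
G4: ✓.

G4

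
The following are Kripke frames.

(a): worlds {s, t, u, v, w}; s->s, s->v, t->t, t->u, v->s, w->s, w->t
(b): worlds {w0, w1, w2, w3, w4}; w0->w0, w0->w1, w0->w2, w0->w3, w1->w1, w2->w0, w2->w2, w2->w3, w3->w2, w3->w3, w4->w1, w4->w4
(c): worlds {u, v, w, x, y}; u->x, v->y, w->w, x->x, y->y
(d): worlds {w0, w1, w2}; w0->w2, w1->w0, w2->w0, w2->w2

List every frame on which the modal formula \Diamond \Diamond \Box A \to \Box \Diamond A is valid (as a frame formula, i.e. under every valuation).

(c), (d)

Frame correspondent (Sahlqvist): \forall x \forall y \forall z ((x R^2 y \wedge xRz) \to \exists w (yRw \wedge zRw)) — i.e. a generalized confluence (Geach) condition.
(a): fails — tR²t, tRu but no w* with tRw* and uRw*.
(b): fails — w0R²w1, w0Rw2 but no w with w1Rw and w2Rw.
(c): condition met.
(d): condition met.
Valid on: (c), (d).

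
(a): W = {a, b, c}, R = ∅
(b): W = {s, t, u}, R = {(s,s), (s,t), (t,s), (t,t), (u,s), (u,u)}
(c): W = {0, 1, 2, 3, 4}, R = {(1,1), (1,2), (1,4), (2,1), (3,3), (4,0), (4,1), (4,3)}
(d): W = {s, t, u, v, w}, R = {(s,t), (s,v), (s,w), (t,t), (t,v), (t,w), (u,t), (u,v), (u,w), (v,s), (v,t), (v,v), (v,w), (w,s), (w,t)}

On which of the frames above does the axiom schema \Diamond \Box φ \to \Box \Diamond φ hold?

The schema corresponds to convergence: \forall x \forall y \forall z (Rxy \wedge Rxz \to \exists w (Ryw \wedge Rzw)).
(a): satisfies the condition.
(b): satisfies the condition.
(c): fails — R43 and R40 but 3 and 0 have no common successor.
(d): satisfies the condition.
Valid on: (a), (b), (d).

(a), (b), (d)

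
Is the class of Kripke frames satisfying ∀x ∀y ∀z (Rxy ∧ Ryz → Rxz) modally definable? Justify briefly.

Yes, by □p → □□p

This is a Sahlqvist condition; the 4 axiom □p → □□p defines it.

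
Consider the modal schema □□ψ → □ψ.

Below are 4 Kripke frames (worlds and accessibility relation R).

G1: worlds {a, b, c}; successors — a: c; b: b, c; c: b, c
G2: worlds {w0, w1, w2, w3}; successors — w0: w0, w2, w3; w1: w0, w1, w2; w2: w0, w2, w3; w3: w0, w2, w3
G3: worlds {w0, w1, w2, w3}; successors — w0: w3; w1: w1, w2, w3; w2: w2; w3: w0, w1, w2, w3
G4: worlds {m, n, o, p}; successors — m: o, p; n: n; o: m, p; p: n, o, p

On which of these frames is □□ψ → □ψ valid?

G1, G2, G3

The schema corresponds to density: ∀x ∀y (Rxy → ∃z (Rxz ∧ Rzy)).
G1: satisfies the condition.
G2: satisfies the condition.
G3: satisfies the condition.
G4: fails — Rom but no z with Roz and Rzm.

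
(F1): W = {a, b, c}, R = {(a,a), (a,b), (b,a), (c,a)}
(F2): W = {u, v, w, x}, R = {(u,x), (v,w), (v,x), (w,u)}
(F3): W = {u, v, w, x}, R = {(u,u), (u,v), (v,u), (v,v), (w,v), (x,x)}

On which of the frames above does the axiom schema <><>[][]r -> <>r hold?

(F1), (F3)

Frame correspondent (Sahlqvist): forall x forall y (x R^2 y -> exists w (y R^2 w & xRw)) — i.e. a generalized confluence (Geach) condition.
(F1): condition met.
(F2): fails — vR²u but no t with uR²t and vRt.
(F3): condition met.
Valid on: (F1), (F3).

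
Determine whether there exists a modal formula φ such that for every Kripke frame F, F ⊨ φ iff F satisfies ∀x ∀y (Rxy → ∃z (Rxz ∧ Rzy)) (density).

Yes: it is density, defined by the C4 schema □□r → □r.

Yes, by □□r → □r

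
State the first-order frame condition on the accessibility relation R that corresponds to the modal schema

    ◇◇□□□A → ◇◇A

∀x ∀y (xR²y → ∃w (yR³w ∧ xR²w))

This is a Sahlqvist (Geach-type) schema ◇^2□^3A → □^0◇^2A.
First-order correspondent: ∀x ∀y (xR²y → ∃w (yR³w ∧ xR²w)).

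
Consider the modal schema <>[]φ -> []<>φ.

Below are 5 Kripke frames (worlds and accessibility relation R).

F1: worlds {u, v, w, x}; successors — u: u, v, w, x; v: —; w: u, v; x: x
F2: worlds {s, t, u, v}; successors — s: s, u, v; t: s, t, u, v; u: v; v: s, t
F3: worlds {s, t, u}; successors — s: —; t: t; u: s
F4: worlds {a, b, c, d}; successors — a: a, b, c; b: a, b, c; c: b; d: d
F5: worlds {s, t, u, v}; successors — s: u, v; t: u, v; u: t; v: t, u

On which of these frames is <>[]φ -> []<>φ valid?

This is the axiom for convergence; its first-order frame correspondent is forall x forall y forall z (Rxy & Rxz -> exists w (Ryw & Rzw)).
F1: fails — Ruv and Ruv but v and v have no common successor.
F2: fails — Rsv and Rsu but v and u have no common successor.
F3: fails — Rus and Rus but s and s have no common successor.
F4: holds.
F5: fails — Rvt and Rvu but t and u have no common successor.

F4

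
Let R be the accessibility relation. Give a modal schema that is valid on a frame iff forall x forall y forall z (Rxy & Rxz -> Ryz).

This is the Euclidean property; the standard corresponding axiom is 5: ◇s → □◇s.
Suppose ◇s→□◇s is valid. Take Rxy, Rxz and set V(s)={y}. Then ◇s at x, so □◇s at x, so ◇s at z, so some w with Rzw has s; w=y, i.e. Rzy. By symmetry of the argument, Ryz.

◇s → □◇s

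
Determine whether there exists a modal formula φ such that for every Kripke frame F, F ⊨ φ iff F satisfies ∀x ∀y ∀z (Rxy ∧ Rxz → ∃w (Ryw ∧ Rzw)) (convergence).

Yes — defined by ◇□r → □◇r

This is a Sahlqvist condition; the .2 axiom ◇□r → □◇r defines it.
Suppose ◇□r→□◇r is valid. Take Rxy, Rxz and set V(r)={w : Ryw}. Then □r at y so ◇□r at x, so □◇r at x, so ◇r at z, giving w with Rzw and Ryw.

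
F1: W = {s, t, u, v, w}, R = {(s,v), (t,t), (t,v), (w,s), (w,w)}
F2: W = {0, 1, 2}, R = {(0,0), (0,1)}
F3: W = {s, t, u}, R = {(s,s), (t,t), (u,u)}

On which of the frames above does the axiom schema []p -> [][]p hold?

Frame correspondent (Sahlqvist): forall x forall y forall z (Rxy & Ryz -> Rxz) — i.e. transitivity.
F1: fails — Rws and Rsv but not Rwv.
F2: holds.
F3: holds.
Valid on: F2, F3.

F2, F3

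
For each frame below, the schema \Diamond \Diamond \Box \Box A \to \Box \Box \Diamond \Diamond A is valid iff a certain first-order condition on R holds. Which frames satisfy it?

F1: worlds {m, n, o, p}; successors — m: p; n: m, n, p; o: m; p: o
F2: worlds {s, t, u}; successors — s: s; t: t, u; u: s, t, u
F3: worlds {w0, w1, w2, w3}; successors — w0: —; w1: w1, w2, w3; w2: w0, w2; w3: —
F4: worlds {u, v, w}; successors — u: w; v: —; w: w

This is the axiom for a generalized confluence (Geach) condition; its first-order frame correspondent is \forall x \forall y \forall z ((x R^2 y \wedge x R^2 z) \to \exists w (y R^2 w \wedge z R^2 w)).
F1: fails — nR²m, nR²o but no w with mR²w and oR²w.
F2: satisfies the condition.
F3: fails — w1R²w0, w1R²w0 but no w with w0R²w and w0R²w.
F4: satisfies the condition.

F2, F4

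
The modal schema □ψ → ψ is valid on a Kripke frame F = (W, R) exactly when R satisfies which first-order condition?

Reflexivity

This schema is the T axiom.
Its frame correspondent is reflexivity — ∀x Rxx.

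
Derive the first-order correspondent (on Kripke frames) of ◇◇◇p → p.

∀x ∀y (xR³y → ∃w (y = w ∧ x = w))

This is a Sahlqvist (Geach-type) schema ◇^3□^0p → □^0◇^0p.
Minimal-valuation argument: fix x; take any y with xR^3y and any z with xR^0z. Set V(p) to the set of worlds R-reachable from y in exactly 0 steps. Then □^0p holds at y, so the antecedent holds at x; validity forces ◇^0p at z, giving a w with zR^0w and yR^0w.
First-order correspondent: ∀x ∀y (xR³y → ∃w (y = w ∧ x = w)).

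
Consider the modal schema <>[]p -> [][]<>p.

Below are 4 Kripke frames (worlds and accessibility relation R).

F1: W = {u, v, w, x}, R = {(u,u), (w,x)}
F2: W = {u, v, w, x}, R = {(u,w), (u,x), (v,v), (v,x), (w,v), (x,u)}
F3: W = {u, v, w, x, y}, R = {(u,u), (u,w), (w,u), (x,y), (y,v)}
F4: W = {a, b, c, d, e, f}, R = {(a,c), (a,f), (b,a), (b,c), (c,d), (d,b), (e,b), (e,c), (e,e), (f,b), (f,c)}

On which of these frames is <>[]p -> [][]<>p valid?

This is the axiom for a generalized confluence (Geach) condition; its first-order frame correspondent is forall x forall y forall z ((xRy & x R^2 z) -> exists w (yRw & zRw)).
F1: satisfies the condition.
F2: fails — uRw, uR²u but no t with wRt and uRt.
F3: fails — xRy, xR²v but no t with yRt and vRt.
F4: fails — aRc, aR²b but no w with cRw and bRw.
Valid on: F1.

F1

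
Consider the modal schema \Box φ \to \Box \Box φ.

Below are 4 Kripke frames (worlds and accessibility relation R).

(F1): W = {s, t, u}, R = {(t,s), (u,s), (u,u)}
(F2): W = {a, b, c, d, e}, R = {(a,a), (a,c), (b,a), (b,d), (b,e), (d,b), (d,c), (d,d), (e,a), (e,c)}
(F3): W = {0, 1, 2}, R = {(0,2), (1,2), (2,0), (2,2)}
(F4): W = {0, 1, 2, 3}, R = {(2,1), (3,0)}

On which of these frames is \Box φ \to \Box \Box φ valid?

The schema corresponds to transitivity: \forall x \forall y \forall z (Rxy \wedge Ryz \to Rxz).
(F1): satisfies the condition.
(F2): fails — Rba and Rac but not Rbc.
(F3): fails — R12 and R20 but not R10.
(F4): satisfies the condition.
Valid on: (F1), (F4).

(F1), (F4)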